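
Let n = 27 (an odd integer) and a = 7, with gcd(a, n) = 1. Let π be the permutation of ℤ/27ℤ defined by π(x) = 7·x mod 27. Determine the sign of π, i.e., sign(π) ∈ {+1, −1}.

Trace 19: π^k(19) = [19, 25, 13, 10, 16, 4, 1] for k=0..6.
π_7 has 7 disjoint cycles with lengths [9, 9, 3, 3, 1, 1, 1] on {0,…,26}.
27 − 7 = 20 transpositions; sign(π) = (−1)^20 = +1.
Zolotarev: (7|27) = +1, matching the cycle-count sign.

+1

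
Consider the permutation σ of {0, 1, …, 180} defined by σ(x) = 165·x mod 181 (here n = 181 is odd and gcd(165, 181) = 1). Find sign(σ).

Start at x=82: 82 → 136 → 177 → 64 → 62 → 94 → 125 → … (one orbit).
Cycle type of π: 90×2 + 1; total 3 cycles.
3 cycles on 181: each ℓ→(−1)^(ℓ−1), product (−1)^178 = +1.

+1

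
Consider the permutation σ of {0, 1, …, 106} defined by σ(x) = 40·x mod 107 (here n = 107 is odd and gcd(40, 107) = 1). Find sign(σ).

Start at x=79: 79 → 57 → 33 → 36 → 49 → 34 → 76 → … (one orbit).
Cycle type of π: 53×2 + 1; total 3 cycles.
With 3 cycles on 107 points, sign = (−1)^{107−3} = +1.
Via Zolotarev, sign(π_{40}) = (40|107) = +1.

+1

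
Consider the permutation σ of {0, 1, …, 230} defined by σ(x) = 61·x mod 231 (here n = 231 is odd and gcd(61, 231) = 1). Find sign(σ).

+1

Orbit of 160 under x↦61x: [160, 58, 73, 64, 208, 214, 118]… (length divides ord_231(61)).
Cycle type of π: 30×6 + 10×3 + 6×3 + 1×3; total 15 cycles.
15 cycles on 231: each ℓ→(−1)^(ℓ−1), product (−1)^216 = +1.
Check: (61/231) = +1 by Zolotarev.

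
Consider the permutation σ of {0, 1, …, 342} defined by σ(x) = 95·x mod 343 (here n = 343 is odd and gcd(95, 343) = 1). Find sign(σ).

+1

Orbit of 99 under x↦95x: [99, 144, 303, 316, 179, 198, 288]… (length divides ord_343(95)).
Cycle lengths of π_95 on ℤ/343ℤ: [147, 147, 21, 21, 3, 3, 1]; 7 cycles in total.
Σ(ℓ_i−1) = 343−7 = 336; sign = (−1)^336 = +1.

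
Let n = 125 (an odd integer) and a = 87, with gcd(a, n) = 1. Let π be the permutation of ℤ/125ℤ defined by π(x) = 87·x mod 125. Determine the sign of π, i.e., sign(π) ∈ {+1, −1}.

-1

Orbit of 18 under x↦87x: [18, 66, 117, 54, 73, 101, 37]… (length divides ord_125(87)).
Cycle lengths of π_87 on ℤ/125ℤ: [100, 20, 4, 1]; 4 cycles in total.
125 − 4 = 121 transpositions; sign(π) = (−1)^121 = -1.
Check: (87/125) = -1 by Zolotarev.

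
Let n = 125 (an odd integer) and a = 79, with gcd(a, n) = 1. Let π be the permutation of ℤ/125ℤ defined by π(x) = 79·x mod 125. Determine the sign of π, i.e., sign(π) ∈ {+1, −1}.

+1

Start at x=46: 46 → 9 → 86 → 44 → 101 → 104 → 91 → … (one orbit).
Decompose π into cycles: lengths [50, 50, 10, 10, 2, 2, 1] (7 cycles, including the fixed point 0).
n − c = 125 − 7 = 118; sign = (−1)^118 = +1.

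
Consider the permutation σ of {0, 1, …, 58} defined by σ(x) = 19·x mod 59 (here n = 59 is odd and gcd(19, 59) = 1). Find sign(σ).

Trace 20: π^k(20) = [20, 26, 22, 5, 36, 35, 16] for k=0..6.
3 cycles of lengths [29, 29, 1].
59 − 3 = 56 transpositions; sign(π) = (−1)^56 = +1.

+1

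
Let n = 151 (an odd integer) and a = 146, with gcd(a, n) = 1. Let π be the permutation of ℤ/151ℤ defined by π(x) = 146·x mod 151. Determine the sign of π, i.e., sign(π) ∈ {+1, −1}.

-1

Trace 62: π^k(62) = [62, 143, 40, 102, 94, 134, 85] for k=0..6.
Decompose π into cycles: lengths [150, 1] (2 cycles, including the fixed point 0).
151 − 2 = 149 transpositions; sign(π) = (−1)^149 = -1.
(146|151)_J = -1 (Zolotarev's lemma cross-check).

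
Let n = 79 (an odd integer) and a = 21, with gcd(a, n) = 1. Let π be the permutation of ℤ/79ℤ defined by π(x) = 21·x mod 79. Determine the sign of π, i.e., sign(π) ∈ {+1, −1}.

Orbit of 1 under x↦21x: [1, 21, 46, 18, 62, 38, 8]… (length divides ord_79(21)).
Cycle lengths of π_21 on ℤ/79ℤ: [13, 13, 13, 13, 13, 13, 1]; 7 cycles in total.
sign(π) = (−1)^{n − #cycles} = (−1)^{79−7} = (−1)^72 = +1.
(21|79)_J = +1 (Zolotarev's lemma cross-check).

+1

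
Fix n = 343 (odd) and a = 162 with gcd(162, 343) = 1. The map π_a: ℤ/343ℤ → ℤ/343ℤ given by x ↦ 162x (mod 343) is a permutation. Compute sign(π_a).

Start at x=99: 99 → 260 → 274 → 141 → 204 → 120 → 232 → … (one orbit).
π_162 has 19 disjoint cycles with lengths [49, 49, 49, 49, 49, 49, 7, 7, 7, 7, 7, 7, 1, 1, 1, 1, 1, 1, 1] on {0,…,342}.
With 19 cycles on 343 points, sign = (−1)^{343−19} = +1.
Zolotarev: (162|343) = +1, matching the cycle-count sign.

+1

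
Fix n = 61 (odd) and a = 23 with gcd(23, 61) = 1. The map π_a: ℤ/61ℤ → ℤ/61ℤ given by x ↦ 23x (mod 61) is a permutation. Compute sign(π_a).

-1

Start at x=27: 27 → 11 → 9 → 24 → 3 → 8 → 1 → … (one orbit).
π_23 has 4 disjoint cycles with lengths [20, 20, 20, 1] on {0,…,60}.
n − c = 61 − 4 = 57; sign = (−1)^57 = -1.
(23|61)_J = -1 (Zolotarev's lemma cross-check).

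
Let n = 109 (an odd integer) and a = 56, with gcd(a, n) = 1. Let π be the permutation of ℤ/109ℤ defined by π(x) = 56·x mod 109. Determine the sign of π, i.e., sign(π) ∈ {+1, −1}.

-1

Trace 73: π^k(73) = [73, 55, 28, 42, 63, 40, 60] for k=0..6.
2 cycles of lengths [108, 1].
With 2 cycles on 109 points, sign = (−1)^{109−2} = -1.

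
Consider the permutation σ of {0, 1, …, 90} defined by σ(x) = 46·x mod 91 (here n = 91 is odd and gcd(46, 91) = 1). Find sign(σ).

Trace 74: π^k(74) = [74, 37, 64, 32, 16, 8, 4] for k=0..6.
Cycle type of π: 12×7 + 3×2 + 1; total 10 cycles.
Σ(ℓ_i−1) = 91−10 = 81; sign = (−1)^81 = -1.

-1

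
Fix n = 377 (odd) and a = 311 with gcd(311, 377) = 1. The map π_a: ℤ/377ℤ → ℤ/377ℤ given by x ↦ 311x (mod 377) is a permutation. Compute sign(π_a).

-1

Trace 92: π^k(92) = [92, 337, 1, 311, 209, 155, 326] for k=0..6.
Decompose π into cycles: lengths [28, 28, 28, 28, 28, 28, 28, 28, 28, 28, 28, 28, 28, 2, 2, 2, 2, 2, 2, 1] (20 cycles, including the fixed point 0).
sign(π) = (−1)^{n − #cycles} = (−1)^{377−20} = (−1)^357 = -1.
Zolotarev: (311|377) = -1, matching the cycle-count sign.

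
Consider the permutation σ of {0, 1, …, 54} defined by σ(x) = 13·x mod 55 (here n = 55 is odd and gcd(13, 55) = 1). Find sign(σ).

+1

Start at x=18: 18 → 14 → 17 → 1 → 13 → 4 → 52 → … (one orbit).
5 cycles of lengths [20, 20, 10, 4, 1].
n − c = 55 − 5 = 50; sign = (−1)^50 = +1.
Via Zolotarev, sign(π_{13}) = (13|55) = +1.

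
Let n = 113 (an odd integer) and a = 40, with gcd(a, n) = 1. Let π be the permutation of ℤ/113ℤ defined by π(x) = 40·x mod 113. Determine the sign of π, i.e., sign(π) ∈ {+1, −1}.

Start at x=95: 95 → 71 → 15 → 35 → 44 → 65 → 1 → … (one orbit).
Decompose π into cycles: lengths [16, 16, 16, 16, 16, 16, 16, 1] (8 cycles, including the fixed point 0).
n − c = 113 − 8 = 105; sign = (−1)^105 = -1.

-1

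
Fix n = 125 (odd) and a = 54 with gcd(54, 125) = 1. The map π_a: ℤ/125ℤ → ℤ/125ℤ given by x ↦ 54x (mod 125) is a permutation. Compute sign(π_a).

Trace 46: π^k(46) = [46, 109, 11, 94, 76, 104, 116] for k=0..6.
Cycle lengths of π_54 on ℤ/125ℤ: [50, 50, 10, 10, 2, 2, 1]; 7 cycles in total.
With 7 cycles on 125 points, sign = (−1)^{125−7} = +1.

+1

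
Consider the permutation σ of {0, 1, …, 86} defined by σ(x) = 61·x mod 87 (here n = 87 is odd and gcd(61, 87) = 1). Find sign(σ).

Trace 85: π^k(85) = [85, 52, 40, 4, 70, 7, 79] for k=0..6.
Cycle lengths of π_61 on ℤ/87ℤ: [28, 28, 28, 1, 1, 1]; 6 cycles in total.
With 6 cycles on 87 points, sign = (−1)^{87−6} = -1.
The Jacobi symbol (61|87) = -1 (Zolotarev) agrees.

-1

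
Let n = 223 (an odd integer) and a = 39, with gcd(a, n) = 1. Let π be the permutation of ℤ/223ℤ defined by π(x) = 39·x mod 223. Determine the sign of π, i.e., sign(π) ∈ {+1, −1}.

+1

Trace 39: π^k(39) = [39, 183, 1] for k=0..2.
Cycle lengths of π_39 on ℤ/223ℤ: [3, 3, 3, 3, 3, 3, 3, 3, 3, 3, 3, 3, 3, 3, 3, 3, 3, 3, 3, 3, 3, 3, 3, 3, 3, 3, 3, 3, 3, 3, 3, 3, 3, 3, 3, 3, 3, 3, 3, 3, 3, 3, 3, 3, 3, 3, 3, 3, 3, 3, 3, 3, 3, 3, 3, 3, 3, 3, 3, 3, 3, 3, 3, 3, 3, 3, 3, 3, 3, 3, 3, 3, 3, 3, 1]; 75 cycles in total.
Σ(ℓ_i−1) = 223−75 = 148; sign = (−1)^148 = +1.
(39|223)_J = +1 (Zolotarev's lemma cross-check).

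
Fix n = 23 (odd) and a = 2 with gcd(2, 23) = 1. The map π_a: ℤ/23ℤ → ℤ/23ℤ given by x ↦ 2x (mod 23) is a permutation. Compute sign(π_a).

Orbit of 13 under x↦2x: [13, 3, 6, 12, 1, 2, 4]… (length divides ord_23(2)).
Cycle lengths of π_2 on ℤ/23ℤ: [11, 11, 1]; 3 cycles in total.
23 − 3 = 20 transpositions; sign(π) = (−1)^20 = +1.

+1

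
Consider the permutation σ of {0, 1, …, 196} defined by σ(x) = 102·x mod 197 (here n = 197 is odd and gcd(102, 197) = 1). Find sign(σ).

-1

Start at x=98: 98 → 146 → 117 → 114 → 5 → 116 → 12 → … (one orbit).
The orbit structure of x ↦ 102x mod 197: 2 orbits of sizes [196, 1].
With 2 cycles on 197 points, sign = (−1)^{197−2} = -1.
The Jacobi symbol (102|197) = -1 (Zolotarev) agrees.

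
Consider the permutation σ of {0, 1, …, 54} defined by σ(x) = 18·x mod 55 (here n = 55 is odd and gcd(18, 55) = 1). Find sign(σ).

+1

Start at x=31: 31 → 8 → 34 → 7 → 16 → 13 → 14 → … (one orbit).
Cycle lengths of π_18 on ℤ/55ℤ: [20, 20, 10, 4, 1]; 5 cycles in total.
Σ(ℓ_i−1) = 55−5 = 50; sign = (−1)^50 = +1.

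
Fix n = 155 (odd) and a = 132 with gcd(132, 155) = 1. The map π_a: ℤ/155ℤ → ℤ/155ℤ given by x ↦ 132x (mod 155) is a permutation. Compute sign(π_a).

-1

Trace 78: π^k(78) = [78, 66, 32, 39, 33, 16, 97] for k=0..6.
The orbit structure of x ↦ 132x mod 155: 14 orbits of sizes [20, 20, 20, 20, 20, 20, 5, 5, 5, 5, 5, 5, 4, 1].
sign(π) = (−1)^{n − #cycles} = (−1)^{155−14} = (−1)^141 = -1.
(132|155)_J = -1 (Zolotarev's lemma cross-check).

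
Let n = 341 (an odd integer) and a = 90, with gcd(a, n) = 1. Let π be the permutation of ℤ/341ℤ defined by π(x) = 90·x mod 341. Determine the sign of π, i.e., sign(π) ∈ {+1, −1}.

-1

Trace 87: π^k(87) = [87, 328, 194, 69, 72, 1, 90] for k=0..6.
Decompose π into cycles: lengths [30, 30, 30, 30, 30, 30, 30, 30, 30, 30, 15, 15, 10, 1] (14 cycles, including the fixed point 0).
Σ(ℓ_i−1) = 341−14 = 327; sign = (−1)^327 = -1.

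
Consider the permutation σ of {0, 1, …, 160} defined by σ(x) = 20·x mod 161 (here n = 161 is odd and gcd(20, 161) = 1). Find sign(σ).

+1

Trace 125: π^k(125) = [125, 85, 90, 29, 97, 8, 160] for k=0..6.
Decompose π into cycles: lengths [22, 22, 22, 22, 22, 22, 22, 2, 2, 2, 1] (11 cycles, including the fixed point 0).
161 − 11 = 150 transpositions; sign(π) = (−1)^150 = +1.
The Jacobi symbol (20|161) = +1 (Zolotarev) agrees.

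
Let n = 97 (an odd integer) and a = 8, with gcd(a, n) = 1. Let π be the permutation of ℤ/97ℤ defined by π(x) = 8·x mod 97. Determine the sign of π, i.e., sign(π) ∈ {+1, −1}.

+1

Orbit of 50 under x↦8x: [50, 12, 96, 89, 33, 70, 75]… (length divides ord_97(8)).
Cycle lengths of π_8 on ℤ/97ℤ: [16, 16, 16, 16, 16, 16, 1]; 7 cycles in total.
With 7 cycles on 97 points, sign = (−1)^{97−7} = +1.
Zolotarev: (8|97) = +1, matching the cycle-count sign.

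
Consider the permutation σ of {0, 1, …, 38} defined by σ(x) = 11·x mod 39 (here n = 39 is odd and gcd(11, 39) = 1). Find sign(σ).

+1

Start at x=11: 11 → 4 → 5 → 16 → 20 → 25 → 2 → … (one orbit).
Decompose π into cycles: lengths [12, 12, 12, 2, 1] (5 cycles, including the fixed point 0).
39 − 5 = 34 transpositions; sign(π) = (−1)^34 = +1.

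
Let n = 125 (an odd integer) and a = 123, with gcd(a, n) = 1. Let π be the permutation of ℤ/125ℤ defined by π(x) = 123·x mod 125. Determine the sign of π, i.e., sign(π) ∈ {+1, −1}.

Trace 38: π^k(38) = [38, 49, 27, 71, 108, 34, 57] for k=0..6.
The orbit structure of x ↦ 123x mod 125: 4 orbits of sizes [100, 20, 4, 1].
n − c = 125 − 4 = 121; sign = (−1)^121 = -1.

-1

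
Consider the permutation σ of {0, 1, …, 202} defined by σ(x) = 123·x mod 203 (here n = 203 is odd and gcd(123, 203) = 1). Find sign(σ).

+1

Start at x=197: 197 → 74 → 170 → 1 → 123 → 107 → 169 → … (one orbit).
Cycle lengths of π_123 on ℤ/203ℤ: [21, 21, 21, 21, 21, 21, 21, 21, 7, 7, 7, 7, 3, 3, 1]; 15 cycles in total.
Σ(ℓ_i−1) = 203−15 = 188; sign = (−1)^188 = +1.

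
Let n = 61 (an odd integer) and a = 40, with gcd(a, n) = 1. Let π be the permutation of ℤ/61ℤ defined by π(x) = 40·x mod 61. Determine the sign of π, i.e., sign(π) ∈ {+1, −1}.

-1

Start at x=48: 48 → 29 → 1 → 40 → 14 → 11 → 13 → … (one orbit).
Cycle lengths of π_40 on ℤ/61ℤ: [12, 12, 12, 12, 12, 1]; 6 cycles in total.
Σ(ℓ_i−1) = 61−6 = 55; sign = (−1)^55 = -1.
Zolotarev: (40|61) = -1, matching the cycle-count sign.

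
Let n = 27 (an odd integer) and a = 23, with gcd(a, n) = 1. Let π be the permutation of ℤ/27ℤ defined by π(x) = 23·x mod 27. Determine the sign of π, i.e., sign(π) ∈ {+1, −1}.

-1

Start at x=10: 10 → 14 → 25 → 8 → 22 → 20 → 1 → … (one orbit).
The orbit structure of x ↦ 23x mod 27: 4 orbits of sizes [18, 6, 2, 1].
n − c = 27 − 4 = 23; sign = (−1)^23 = -1.
The Jacobi symbol (23|27) = -1 (Zolotarev) agrees.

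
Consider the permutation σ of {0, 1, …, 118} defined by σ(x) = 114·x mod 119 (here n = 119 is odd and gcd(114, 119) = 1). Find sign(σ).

-1

Trace 16: π^k(16) = [16, 39, 43, 23, 4, 99, 100] for k=0..6.
π_114 has 6 disjoint cycles with lengths [48, 48, 16, 3, 3, 1] on {0,…,118}.
6 cycles on 119: each ℓ→(−1)^(ℓ−1), product (−1)^113 = -1.
Via Zolotarev, sign(π_{114}) = (114|119) = -1.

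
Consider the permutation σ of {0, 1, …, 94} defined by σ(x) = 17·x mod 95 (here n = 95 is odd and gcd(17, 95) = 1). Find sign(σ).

Trace 61: π^k(61) = [61, 87, 54, 63, 26, 62, 9] for k=0..6.
π_17 has 6 disjoint cycles with lengths [36, 36, 9, 9, 4, 1] on {0,…,94}.
Σ(ℓ_i−1) = 95−6 = 89; sign = (−1)^89 = -1.
(17|95)_J = -1 (Zolotarev's lemma cross-check).

-1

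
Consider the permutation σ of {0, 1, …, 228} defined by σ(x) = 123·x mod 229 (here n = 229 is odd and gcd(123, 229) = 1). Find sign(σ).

-1

Start at x=122: 122 → 121 → 227 → 212 → 199 → 203 → 8 → … (one orbit).
π_123 has 4 disjoint cycles with lengths [76, 76, 76, 1] on {0,…,228}.
229 − 4 = 225 transpositions; sign(π) = (−1)^225 = -1.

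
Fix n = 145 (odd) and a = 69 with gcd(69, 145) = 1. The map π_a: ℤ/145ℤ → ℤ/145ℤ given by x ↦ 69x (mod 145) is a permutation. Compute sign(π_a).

Trace 99: π^k(99) = [99, 16, 89, 51, 39, 81, 79] for k=0..6.
The orbit structure of x ↦ 69x mod 145: 8 orbits of sizes [28, 28, 28, 28, 28, 2, 2, 1].
n − c = 145 − 8 = 137; sign = (−1)^137 = -1.
Via Zolotarev, sign(π_{69}) = (69|145) = -1.

-1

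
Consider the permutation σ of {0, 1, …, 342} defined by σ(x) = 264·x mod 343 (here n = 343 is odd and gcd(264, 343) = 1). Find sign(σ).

-1

Start at x=312: 312 → 48 → 324 → 129 → 99 → 68 → 116 → … (one orbit).
Cycle lengths of π_264 on ℤ/343ℤ: [42, 42, 42, 42, 42, 42, 42, 6, 6, 6, 6, 6, 6, 6, 6, 1]; 16 cycles in total.
Σ(ℓ_i−1) = 343−16 = 327; sign = (−1)^327 = -1.
Via Zolotarev, sign(π_{264}) = (264|343) = -1.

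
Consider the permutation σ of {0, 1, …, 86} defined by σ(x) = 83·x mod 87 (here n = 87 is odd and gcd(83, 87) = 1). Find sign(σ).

Trace 49: π^k(49) = [49, 65, 1, 83, 16, 23, 82] for k=0..6.
π_83 has 10 disjoint cycles with lengths [14, 14, 14, 14, 7, 7, 7, 7, 2, 1] on {0,…,86}.
10 cycles on 87: each ℓ→(−1)^(ℓ−1), product (−1)^77 = -1.
Check: (83/87) = -1 by Zolotarev.

-1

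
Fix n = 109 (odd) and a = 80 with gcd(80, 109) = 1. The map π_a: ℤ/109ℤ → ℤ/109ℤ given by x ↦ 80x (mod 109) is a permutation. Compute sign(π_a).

Orbit of 81 under x↦80x: [81, 49, 105, 7, 15, 1, 80]… (length divides ord_109(80)).
π_80 has 5 disjoint cycles with lengths [27, 27, 27, 27, 1] on {0,…,108}.
Σ(ℓ_i−1) = 109−5 = 104; sign = (−1)^104 = +1.

+1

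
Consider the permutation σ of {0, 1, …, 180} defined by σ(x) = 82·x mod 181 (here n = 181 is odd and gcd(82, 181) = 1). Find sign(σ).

Orbit of 48 under x↦82x: [48, 135, 29, 25, 59, 132, 145]… (length divides ord_181(82)).
Cycle type of π: 15×12 + 1; total 13 cycles.
13 cycles on 181: each ℓ→(−1)^(ℓ−1), product (−1)^168 = +1.
Check: (82/181) = +1 by Zolotarev.

+1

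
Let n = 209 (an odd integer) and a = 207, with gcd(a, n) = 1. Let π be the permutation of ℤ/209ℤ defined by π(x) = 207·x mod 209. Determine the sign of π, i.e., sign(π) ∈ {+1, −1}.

Trace 92: π^k(92) = [92, 25, 159, 100, 9, 191, 36] for k=0..6.
Cycle lengths of π_207 on ℤ/209ℤ: [45, 45, 45, 45, 9, 9, 5, 5, 1]; 9 cycles in total.
Σ(ℓ_i−1) = 209−9 = 200; sign = (−1)^200 = +1.
Check: (207/209) = +1 by Zolotarev.

+1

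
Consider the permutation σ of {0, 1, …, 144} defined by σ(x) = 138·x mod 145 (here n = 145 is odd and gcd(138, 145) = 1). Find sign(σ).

-1

Trace 141: π^k(141) = [141, 28, 94, 67, 111, 93, 74] for k=0..6.
Cycle type of π: 28×4 + 14×2 + 4 + 1; total 8 cycles.
145 − 8 = 137 transpositions; sign(π) = (−1)^137 = -1.
The Jacobi symbol (138|145) = -1 (Zolotarev) agrees.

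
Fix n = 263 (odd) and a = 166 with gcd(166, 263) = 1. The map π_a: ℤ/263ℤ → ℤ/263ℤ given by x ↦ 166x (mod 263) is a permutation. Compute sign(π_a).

Orbit of 22 under x↦166x: [22, 233, 17, 192, 49, 244, 2]… (length divides ord_263(166)).
3 cycles of lengths [131, 131, 1].
sign(π) = (−1)^{n − #cycles} = (−1)^{263−3} = (−1)^260 = +1.

+1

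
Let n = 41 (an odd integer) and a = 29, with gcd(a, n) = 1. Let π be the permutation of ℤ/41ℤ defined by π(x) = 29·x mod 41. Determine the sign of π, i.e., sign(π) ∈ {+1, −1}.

Trace 21: π^k(21) = [21, 35, 31, 38, 36, 19, 18] for k=0..6.
Cycle lengths of π_29 on ℤ/41ℤ: [40, 1]; 2 cycles in total.
2 cycles on 41: each ℓ→(−1)^(ℓ−1), product (−1)^39 = -1.
The Jacobi symbol (29|41) = -1 (Zolotarev) agrees.

-1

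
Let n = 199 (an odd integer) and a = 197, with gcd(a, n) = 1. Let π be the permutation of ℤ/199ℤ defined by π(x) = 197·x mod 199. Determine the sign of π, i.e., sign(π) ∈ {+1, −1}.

-1

Trace 170: π^k(170) = [170, 58, 83, 33, 133, 132, 134] for k=0..6.
The orbit structure of x ↦ 197x mod 199: 2 orbits of sizes [198, 1].
199 − 2 = 197 transpositions; sign(π) = (−1)^197 = -1.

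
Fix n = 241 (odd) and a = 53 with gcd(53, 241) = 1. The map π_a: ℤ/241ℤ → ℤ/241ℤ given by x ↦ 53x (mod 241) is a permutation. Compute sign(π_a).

+1

Start at x=32: 32 → 9 → 236 → 217 → 174 → 64 → 18 → … (one orbit).
Cycle type of π: 120×2 + 1; total 3 cycles.
Σ(ℓ_i−1) = 241−3 = 238; sign = (−1)^238 = +1.
(53|241)_J = +1 (Zolotarev's lemma cross-check).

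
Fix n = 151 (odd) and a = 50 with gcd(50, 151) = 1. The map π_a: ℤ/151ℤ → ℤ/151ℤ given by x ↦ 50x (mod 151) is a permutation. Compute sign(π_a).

Trace 91: π^k(91) = [91, 20, 94, 19, 44, 86, 72] for k=0..6.
Decompose π into cycles: lengths [25, 25, 25, 25, 25, 25, 1] (7 cycles, including the fixed point 0).
Σ(ℓ_i−1) = 151−7 = 144; sign = (−1)^144 = +1.

+1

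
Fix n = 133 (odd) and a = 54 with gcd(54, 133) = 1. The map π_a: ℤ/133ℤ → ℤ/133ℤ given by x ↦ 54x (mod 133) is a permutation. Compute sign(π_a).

Trace 106: π^k(106) = [106, 5, 4, 83, 93, 101, 1] for k=0..6.
Cycle lengths of π_54 on ℤ/133ℤ: [18, 18, 18, 18, 18, 18, 9, 9, 6, 1]; 10 cycles in total.
10 cycles on 133: each ℓ→(−1)^(ℓ−1), product (−1)^123 = -1.

-1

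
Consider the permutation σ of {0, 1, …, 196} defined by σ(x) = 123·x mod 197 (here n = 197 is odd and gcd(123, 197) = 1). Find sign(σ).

-1

Trace 26: π^k(26) = [26, 46, 142, 130, 33, 119, 59] for k=0..6.
2 cycles of lengths [196, 1].
2 cycles on 197: each ℓ→(−1)^(ℓ−1), product (−1)^195 = -1.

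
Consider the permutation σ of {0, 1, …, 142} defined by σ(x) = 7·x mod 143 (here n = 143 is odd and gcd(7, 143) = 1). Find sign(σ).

+1

Start at x=4: 4 → 28 → 53 → 85 → 23 → 18 → 126 → … (one orbit).
Cycle type of π: 60×2 + 12 + 10 + 1; total 5 cycles.
sign(π) = (−1)^{n − #cycles} = (−1)^{143−5} = (−1)^138 = +1.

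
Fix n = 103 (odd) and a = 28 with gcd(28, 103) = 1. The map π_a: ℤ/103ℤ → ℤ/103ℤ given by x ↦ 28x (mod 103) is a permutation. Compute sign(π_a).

+1

Trace 13: π^k(13) = [13, 55, 98, 66, 97, 38, 34] for k=0..6.
3 cycles of lengths [51, 51, 1].
Σ(ℓ_i−1) = 103−3 = 100; sign = (−1)^100 = +1.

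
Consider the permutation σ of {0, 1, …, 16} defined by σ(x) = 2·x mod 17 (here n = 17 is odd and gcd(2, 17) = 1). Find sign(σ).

Orbit of 13 under x↦2x: [13, 9, 1, 2, 4, 8, 16]… (length divides ord_17(2)).
Decompose π into cycles: lengths [8, 8, 1] (3 cycles, including the fixed point 0).
Σ(ℓ_i−1) = 17−3 = 14; sign = (−1)^14 = +1.
Check: (2/17) = +1 by Zolotarev.

+1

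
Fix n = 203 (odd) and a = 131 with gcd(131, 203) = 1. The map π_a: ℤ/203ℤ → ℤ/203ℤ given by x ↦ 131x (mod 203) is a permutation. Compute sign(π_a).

Trace 124: π^k(124) = [124, 4, 118, 30, 73, 22, 40] for k=0..6.
π_131 has 5 disjoint cycles with lengths [84, 84, 28, 6, 1] on {0,…,202}.
With 5 cycles on 203 points, sign = (−1)^{203−5} = +1.
Check: (131/203) = +1 by Zolotarev.

+1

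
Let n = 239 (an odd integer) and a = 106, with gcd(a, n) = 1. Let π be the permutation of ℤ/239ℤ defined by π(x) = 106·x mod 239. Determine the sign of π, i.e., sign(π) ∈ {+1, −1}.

Start at x=147: 147 → 47 → 202 → 141 → 128 → 184 → 145 → … (one orbit).
Decompose π into cycles: lengths [238, 1] (2 cycles, including the fixed point 0).
sign(π) = (−1)^{n − #cycles} = (−1)^{239−2} = (−1)^237 = -1.

-1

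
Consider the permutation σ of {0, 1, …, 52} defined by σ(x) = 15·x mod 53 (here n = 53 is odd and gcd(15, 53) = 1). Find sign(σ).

+1

Start at x=24: 24 → 42 → 47 → 16 → 28 → 49 → 46 → … (one orbit).
Cycle type of π: 13×4 + 1; total 5 cycles.
Σ(ℓ_i−1) = 53−5 = 48; sign = (−1)^48 = +1.
The Jacobi symbol (15|53) = +1 (Zolotarev) agrees.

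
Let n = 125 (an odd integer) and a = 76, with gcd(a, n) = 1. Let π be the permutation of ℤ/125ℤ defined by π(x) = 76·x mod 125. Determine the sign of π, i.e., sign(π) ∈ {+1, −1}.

Start at x=76: 76 → 26 → 101 → 51 → 1 → 76 (one orbit).
Decompose π into cycles: lengths [5, 5, 5, 5, 5, 5, 5, 5, 5, 5, 5, 5, 5, 5, 5, 5, 5, 5, 5, 5, 1, 1, 1, 1, 1, 1, 1, 1, 1, 1, 1, 1, 1, 1, 1, 1, 1, 1, 1, 1, 1, 1, 1, 1, 1] (45 cycles, including the fixed point 0).
With 45 cycles on 125 points, sign = (−1)^{125−45} = +1.

+1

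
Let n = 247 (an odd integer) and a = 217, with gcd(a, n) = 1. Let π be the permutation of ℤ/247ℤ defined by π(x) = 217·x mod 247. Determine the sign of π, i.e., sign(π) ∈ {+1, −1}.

Start at x=159: 159 → 170 → 87 → 107 → 1 → 217 → 159 (one orbit).
44 cycles of lengths [6, 6, 6, 6, 6, 6, 6, 6, 6, 6, 6, 6, 6, 6, 6, 6, 6, 6, 6, 6, 6, 6, 6, 6, 6, 6, 6, 6, 6, 6, 6, 6, 6, 6, 6, 6, 6, 6, 6, 3, 3, 3, 3, 1].
sign(π) = (−1)^{n − #cycles} = (−1)^{247−44} = (−1)^203 = -1.

-1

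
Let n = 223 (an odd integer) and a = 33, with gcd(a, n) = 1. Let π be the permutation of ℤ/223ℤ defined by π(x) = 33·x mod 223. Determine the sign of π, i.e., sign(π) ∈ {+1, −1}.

Trace 30: π^k(30) = [30, 98, 112, 128, 210, 17, 115] for k=0..6.
The orbit structure of x ↦ 33x mod 223: 7 orbits of sizes [37, 37, 37, 37, 37, 37, 1].
7 cycles on 223: each ℓ→(−1)^(ℓ−1), product (−1)^216 = +1.

+1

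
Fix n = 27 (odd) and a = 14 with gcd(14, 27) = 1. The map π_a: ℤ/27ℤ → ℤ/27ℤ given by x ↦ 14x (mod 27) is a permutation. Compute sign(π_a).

Trace 16: π^k(16) = [16, 8, 4, 2, 1, 14, 7] for k=0..6.
4 cycles of lengths [18, 6, 2, 1].
4 cycles on 27: each ℓ→(−1)^(ℓ−1), product (−1)^23 = -1.
Check: (14/27) = -1 by Zolotarev.

-1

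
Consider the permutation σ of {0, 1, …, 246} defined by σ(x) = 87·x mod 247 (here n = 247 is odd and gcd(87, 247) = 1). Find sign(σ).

Trace 87: π^k(87) = [87, 159, 1] for k=0..2.
Cycle type of π: 3×82 + 1; total 83 cycles.
247 − 83 = 164 transpositions; sign(π) = (−1)^164 = +1.
The Jacobi symbol (87|247) = +1 (Zolotarev) agrees.

+1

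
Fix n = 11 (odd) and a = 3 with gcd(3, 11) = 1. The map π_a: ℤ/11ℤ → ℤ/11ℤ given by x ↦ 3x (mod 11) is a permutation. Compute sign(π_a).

+1

Trace 9: π^k(9) = [9, 5, 4, 1, 3] for k=0..4.
Cycle lengths of π_3 on ℤ/11ℤ: [5, 5, 1]; 3 cycles in total.
sign(π) = (−1)^{n − #cycles} = (−1)^{11−3} = (−1)^8 = +1.
Check: (3/11) = +1 by Zolotarev.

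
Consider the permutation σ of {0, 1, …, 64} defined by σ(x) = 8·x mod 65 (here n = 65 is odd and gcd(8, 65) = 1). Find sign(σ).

Trace 57: π^k(57) = [57, 1, 8, 64] for k=0..3.
The orbit structure of x ↦ 8x mod 65: 17 orbits of sizes [4, 4, 4, 4, 4, 4, 4, 4, 4, 4, 4, 4, 4, 4, 4, 4, 1].
65 − 17 = 48 transpositions; sign(π) = (−1)^48 = +1.
The Jacobi symbol (8|65) = +1 (Zolotarev) agrees.

+1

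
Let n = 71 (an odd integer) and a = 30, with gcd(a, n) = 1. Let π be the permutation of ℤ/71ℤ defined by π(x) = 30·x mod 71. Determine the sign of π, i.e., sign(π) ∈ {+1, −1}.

+1

Trace 30: π^k(30) = [30, 48, 20, 32, 37, 45, 1] for k=0..6.
11 cycles of lengths [7, 7, 7, 7, 7, 7, 7, 7, 7, 7, 1].
Σ(ℓ_i−1) = 71−11 = 60; sign = (−1)^60 = +1.
Via Zolotarev, sign(π_{30}) = (30|71) = +1.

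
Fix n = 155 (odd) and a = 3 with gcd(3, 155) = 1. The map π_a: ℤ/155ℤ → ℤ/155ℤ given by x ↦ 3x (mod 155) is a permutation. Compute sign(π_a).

Orbit of 71 under x↦3x: [71, 58, 19, 57, 16, 48, 144]… (length divides ord_155(3)).
Decompose π into cycles: lengths [60, 60, 30, 4, 1] (5 cycles, including the fixed point 0).
5 cycles on 155: each ℓ→(−1)^(ℓ−1), product (−1)^150 = +1.
(3|155)_J = +1 (Zolotarev's lemma cross-check).

+1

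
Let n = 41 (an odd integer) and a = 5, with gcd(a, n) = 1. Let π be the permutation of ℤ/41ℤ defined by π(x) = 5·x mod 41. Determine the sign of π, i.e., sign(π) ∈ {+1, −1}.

+1

Trace 23: π^k(23) = [23, 33, 1, 5, 25, 2, 10] for k=0..6.
The orbit structure of x ↦ 5x mod 41: 3 orbits of sizes [20, 20, 1].
3 cycles on 41: each ℓ→(−1)^(ℓ−1), product (−1)^38 = +1.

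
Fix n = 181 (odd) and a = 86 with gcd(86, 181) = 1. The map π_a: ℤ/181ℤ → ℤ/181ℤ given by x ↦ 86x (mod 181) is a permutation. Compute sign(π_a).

-1

Trace 25: π^k(25) = [25, 159, 99, 7, 59, 6, 154] for k=0..6.
Decompose π into cycles: lengths [60, 60, 60, 1] (4 cycles, including the fixed point 0).
4 cycles on 181: each ℓ→(−1)^(ℓ−1), product (−1)^177 = -1.
The Jacobi symbol (86|181) = -1 (Zolotarev) agrees.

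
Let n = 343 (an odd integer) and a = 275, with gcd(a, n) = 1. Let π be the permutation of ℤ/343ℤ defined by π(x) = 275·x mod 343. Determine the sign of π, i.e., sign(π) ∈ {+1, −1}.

Start at x=67: 67 → 246 → 79 → 116 → 1 → 275 → 165 → … (one orbit).
Cycle type of π: 21×14 + 3×16 + 1; total 31 cycles.
sign(π) = (−1)^{n − #cycles} = (−1)^{343−31} = (−1)^312 = +1.
(275|343)_J = +1 (Zolotarev's lemma cross-check).

+1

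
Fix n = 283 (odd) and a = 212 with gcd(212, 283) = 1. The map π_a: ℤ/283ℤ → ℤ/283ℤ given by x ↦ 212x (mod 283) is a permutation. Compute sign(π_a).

-1

Start at x=205: 205 → 161 → 172 → 240 → 223 → 15 → 67 → … (one orbit).
Cycle type of π: 94×3 + 1; total 4 cycles.
n − c = 283 − 4 = 279; sign = (−1)^279 = -1.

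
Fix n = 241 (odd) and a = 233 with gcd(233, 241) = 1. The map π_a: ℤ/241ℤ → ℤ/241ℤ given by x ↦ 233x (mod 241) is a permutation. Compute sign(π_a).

+1

Orbit of 211 under x↦233x: [211, 240, 8, 177, 30, 1, 233]… (length divides ord_241(233)).
Cycle lengths of π_233 on ℤ/241ℤ: [8, 8, 8, 8, 8, 8, 8, 8, 8, 8, 8, 8, 8, 8, 8, 8, 8, 8, 8, 8, 8, 8, 8, 8, 8, 8, 8, 8, 8, 8, 1]; 31 cycles in total.
Σ(ℓ_i−1) = 241−31 = 210; sign = (−1)^210 = +1.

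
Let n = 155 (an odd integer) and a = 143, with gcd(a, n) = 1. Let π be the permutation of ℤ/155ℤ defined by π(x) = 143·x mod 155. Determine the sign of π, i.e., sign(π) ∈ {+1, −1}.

-1

Trace 102: π^k(102) = [102, 16, 118, 134, 97, 76, 18] for k=0..6.
Cycle type of π: 60×2 + 15×2 + 4 + 1; total 6 cycles.
155 − 6 = 149 transpositions; sign(π) = (−1)^149 = -1.
The Jacobi symbol (143|155) = -1 (Zolotarev) agrees.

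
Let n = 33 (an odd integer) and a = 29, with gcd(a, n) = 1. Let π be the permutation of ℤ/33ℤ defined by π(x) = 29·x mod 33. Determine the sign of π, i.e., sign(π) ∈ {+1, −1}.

+1

Trace 31: π^k(31) = [31, 8, 1, 29, 16, 2, 25] for k=0..6.
Cycle lengths of π_29 on ℤ/33ℤ: [10, 10, 10, 2, 1]; 5 cycles in total.
sign(π) = (−1)^{n − #cycles} = (−1)^{33−5} = (−1)^28 = +1.
Via Zolotarev, sign(π_{29}) = (29|33) = +1.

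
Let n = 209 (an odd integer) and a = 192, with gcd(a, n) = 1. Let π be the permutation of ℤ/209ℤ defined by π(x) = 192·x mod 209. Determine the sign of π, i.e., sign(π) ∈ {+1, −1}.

-1

Trace 31: π^k(31) = [31, 100, 181, 58, 59, 42, 122] for k=0..6.
Decompose π into cycles: lengths [90, 90, 18, 5, 5, 1] (6 cycles, including the fixed point 0).
209 − 6 = 203 transpositions; sign(π) = (−1)^203 = -1.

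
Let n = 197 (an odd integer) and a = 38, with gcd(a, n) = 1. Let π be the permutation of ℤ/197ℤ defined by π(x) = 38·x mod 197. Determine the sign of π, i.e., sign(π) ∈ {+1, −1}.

Orbit of 134 under x↦38x: [134, 167, 42, 20, 169, 118, 150]… (length divides ord_197(38)).
π_38 has 2 disjoint cycles with lengths [196, 1] on {0,…,196}.
2 cycles on 197: each ℓ→(−1)^(ℓ−1), product (−1)^195 = -1.

-1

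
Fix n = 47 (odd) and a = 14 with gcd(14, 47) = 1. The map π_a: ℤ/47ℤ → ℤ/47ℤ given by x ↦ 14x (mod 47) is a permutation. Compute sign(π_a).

Trace 21: π^k(21) = [21, 12, 27, 2, 28, 16, 36] for k=0..6.
Cycle type of π: 23×2 + 1; total 3 cycles.
sign(π) = (−1)^{n − #cycles} = (−1)^{47−3} = (−1)^44 = +1.
Via Zolotarev, sign(π_{14}) = (14|47) = +1.

+1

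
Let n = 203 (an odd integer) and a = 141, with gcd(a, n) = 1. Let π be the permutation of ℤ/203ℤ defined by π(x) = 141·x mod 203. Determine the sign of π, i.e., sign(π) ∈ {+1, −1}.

+1

Orbit of 1 under x↦141x: [1, 141, 190, 197, 169, 78, 36]… (length divides ord_203(141)).
Cycle lengths of π_141 on ℤ/203ℤ: [7, 7, 7, 7, 7, 7, 7, 7, 7, 7, 7, 7, 7, 7, 7, 7, 7, 7, 7, 7, 7, 7, 7, 7, 7, 7, 7, 7, 1, 1, 1, 1, 1, 1, 1]; 35 cycles in total.
sign(π) = (−1)^{n − #cycles} = (−1)^{203−35} = (−1)^168 = +1.
The Jacobi symbol (141|203) = +1 (Zolotarev) agrees.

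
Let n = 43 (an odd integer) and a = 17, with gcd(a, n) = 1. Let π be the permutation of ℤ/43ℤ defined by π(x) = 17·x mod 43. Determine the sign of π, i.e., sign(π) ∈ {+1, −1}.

+1

Start at x=36: 36 → 10 → 41 → 9 → 24 → 21 → 13 → … (one orbit).
π_17 has 3 disjoint cycles with lengths [21, 21, 1] on {0,…,42}.
n − c = 43 − 3 = 40; sign = (−1)^40 = +1.
Via Zolotarev, sign(π_{17}) = (17|43) = +1.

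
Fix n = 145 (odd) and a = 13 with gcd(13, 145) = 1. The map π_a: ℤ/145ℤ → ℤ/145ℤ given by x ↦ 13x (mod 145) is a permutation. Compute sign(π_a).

-1

Start at x=62: 62 → 81 → 38 → 59 → 42 → 111 → 138 → … (one orbit).
π_13 has 8 disjoint cycles with lengths [28, 28, 28, 28, 14, 14, 4, 1] on {0,…,144}.
n − c = 145 − 8 = 137; sign = (−1)^137 = -1.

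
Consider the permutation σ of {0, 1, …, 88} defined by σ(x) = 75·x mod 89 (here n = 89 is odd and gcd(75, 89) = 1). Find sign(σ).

-1

Trace 24: π^k(24) = [24, 20, 76, 4, 33, 72, 60] for k=0..6.
Decompose π into cycles: lengths [88, 1] (2 cycles, including the fixed point 0).
89 − 2 = 87 transpositions; sign(π) = (−1)^87 = -1.
Via Zolotarev, sign(π_{75}) = (75|89) = -1.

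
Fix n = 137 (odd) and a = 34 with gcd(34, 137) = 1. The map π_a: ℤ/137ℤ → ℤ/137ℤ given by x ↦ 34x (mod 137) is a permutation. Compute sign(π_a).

+1

Start at x=59: 59 → 88 → 115 → 74 → 50 → 56 → 123 → … (one orbit).
Cycle lengths of π_34 on ℤ/137ℤ: [17, 17, 17, 17, 17, 17, 17, 17, 1]; 9 cycles in total.
9 cycles on 137: each ℓ→(−1)^(ℓ−1), product (−1)^128 = +1.
(34|137)_J = +1 (Zolotarev's lemma cross-check).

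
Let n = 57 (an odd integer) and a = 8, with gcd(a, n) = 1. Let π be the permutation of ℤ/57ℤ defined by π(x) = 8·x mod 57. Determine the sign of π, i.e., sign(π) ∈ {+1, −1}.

Orbit of 56 under x↦8x: [56, 49, 50, 1, 8, 7]… (length divides ord_57(8)).
Decompose π into cycles: lengths [6, 6, 6, 6, 6, 6, 6, 6, 6, 2, 1] (11 cycles, including the fixed point 0).
Σ(ℓ_i−1) = 57−11 = 46; sign = (−1)^46 = +1.

+1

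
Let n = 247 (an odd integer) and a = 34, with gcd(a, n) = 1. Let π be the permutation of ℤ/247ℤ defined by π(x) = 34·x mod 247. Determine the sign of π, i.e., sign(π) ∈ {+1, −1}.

+1

Orbit of 148 under x↦34x: [148, 92, 164, 142, 135, 144, 203]… (length divides ord_247(34)).
Decompose π into cycles: lengths [36, 36, 36, 36, 36, 36, 18, 4, 4, 4, 1] (11 cycles, including the fixed point 0).
n − c = 247 − 11 = 236; sign = (−1)^236 = +1.
The Jacobi symbol (34|247) = +1 (Zolotarev) agrees.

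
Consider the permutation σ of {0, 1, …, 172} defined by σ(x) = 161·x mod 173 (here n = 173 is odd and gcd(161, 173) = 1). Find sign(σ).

-1

Orbit of 72 under x↦161x: [72, 1, 161, 144, 2, 149, 115]… (length divides ord_173(161)).
2 cycles of lengths [172, 1].
sign(π) = (−1)^{n − #cycles} = (−1)^{173−2} = (−1)^171 = -1.
(161|173)_J = -1 (Zolotarev's lemma cross-check).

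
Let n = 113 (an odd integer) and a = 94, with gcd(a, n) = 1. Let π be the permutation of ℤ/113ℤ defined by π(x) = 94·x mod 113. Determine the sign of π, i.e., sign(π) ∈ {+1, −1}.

Start at x=19: 19 → 91 → 79 → 81 → 43 → 87 → 42 → … (one orbit).
Cycle type of π: 112 + 1; total 2 cycles.
sign(π) = (−1)^{n − #cycles} = (−1)^{113−2} = (−1)^111 = -1.
Via Zolotarev, sign(π_{94}) = (94|113) = -1.

-1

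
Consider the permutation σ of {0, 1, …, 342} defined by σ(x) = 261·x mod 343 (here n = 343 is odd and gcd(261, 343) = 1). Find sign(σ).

+1

Start at x=331: 331 → 298 → 260 → 289 → 312 → 141 → 100 → … (one orbit).
The orbit structure of x ↦ 261x mod 343: 7 orbits of sizes [147, 147, 21, 21, 3, 3, 1].
Σ(ℓ_i−1) = 343−7 = 336; sign = (−1)^336 = +1.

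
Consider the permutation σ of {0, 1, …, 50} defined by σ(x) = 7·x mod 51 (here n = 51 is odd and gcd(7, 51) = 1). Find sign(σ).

-1

Start at x=49: 49 → 37 → 4 → 28 → 43 → 46 → 16 → … (one orbit).
Cycle type of π: 16×3 + 1×3; total 6 cycles.
Σ(ℓ_i−1) = 51−6 = 45; sign = (−1)^45 = -1.
Check: (7/51) = -1 by Zolotarev.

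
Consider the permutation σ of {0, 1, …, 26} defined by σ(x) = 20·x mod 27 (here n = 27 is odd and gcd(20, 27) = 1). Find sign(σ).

Orbit of 26 under x↦20x: [26, 7, 5, 19, 2, 13, 17]… (length divides ord_27(20)).
π_20 has 4 disjoint cycles with lengths [18, 6, 2, 1] on {0,…,26}.
With 4 cycles on 27 points, sign = (−1)^{27−4} = -1.
Zolotarev: (20|27) = -1, matching the cycle-count sign.

-1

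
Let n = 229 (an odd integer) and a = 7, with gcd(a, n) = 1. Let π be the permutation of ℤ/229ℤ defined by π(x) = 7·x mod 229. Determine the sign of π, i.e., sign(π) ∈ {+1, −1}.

-1

Start at x=108: 108 → 69 → 25 → 175 → 80 → 102 → 27 → … (one orbit).
Cycle type of π: 228 + 1; total 2 cycles.
Σ(ℓ_i−1) = 229−2 = 227; sign = (−1)^227 = -1.
Zolotarev: (7|229) = -1, matching the cycle-count sign.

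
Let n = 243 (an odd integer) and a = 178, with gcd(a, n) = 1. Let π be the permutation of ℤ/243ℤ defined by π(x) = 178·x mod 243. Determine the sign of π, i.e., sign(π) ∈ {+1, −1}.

+1

Orbit of 223 under x↦178x: [223, 85, 64, 214, 184, 190, 43]… (length divides ord_243(178)).
Decompose π into cycles: lengths [81, 81, 27, 27, 9, 9, 3, 3, 1, 1, 1] (11 cycles, including the fixed point 0).
Σ(ℓ_i−1) = 243−11 = 232; sign = (−1)^232 = +1.
Via Zolotarev, sign(π_{178}) = (178|243) = +1.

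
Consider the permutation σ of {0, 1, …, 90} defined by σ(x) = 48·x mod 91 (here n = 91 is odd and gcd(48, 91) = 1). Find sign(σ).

Orbit of 1 under x↦48x: [1, 48, 29, 27, 22, 55]… (length divides ord_91(48)).
The orbit structure of x ↦ 48x mod 91: 20 orbits of sizes [6, 6, 6, 6, 6, 6, 6, 6, 6, 6, 6, 6, 3, 3, 3, 3, 2, 2, 2, 1].
n − c = 91 − 20 = 71; sign = (−1)^71 = -1.
The Jacobi symbol (48|91) = -1 (Zolotarev) agrees.

-1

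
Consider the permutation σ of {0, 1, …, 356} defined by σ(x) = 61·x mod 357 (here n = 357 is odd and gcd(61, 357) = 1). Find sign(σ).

+1

Start at x=250: 250 → 256 → 265 → 100 → 31 → 106 → 40 → … (one orbit).
15 cycles of lengths [48, 48, 48, 48, 48, 48, 16, 16, 16, 6, 6, 6, 1, 1, 1].
With 15 cycles on 357 points, sign = (−1)^{357−15} = +1.
(61|357)_J = +1 (Zolotarev's lemma cross-check).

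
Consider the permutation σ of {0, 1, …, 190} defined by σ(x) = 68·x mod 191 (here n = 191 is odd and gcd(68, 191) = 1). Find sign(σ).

+1

Start at x=158: 158 → 48 → 17 → 10 → 107 → 18 → 78 → … (one orbit).
Cycle lengths of π_68 on ℤ/191ℤ: [95, 95, 1]; 3 cycles in total.
3 cycles on 191: each ℓ→(−1)^(ℓ−1), product (−1)^188 = +1.
Via Zolotarev, sign(π_{68}) = (68|191) = +1.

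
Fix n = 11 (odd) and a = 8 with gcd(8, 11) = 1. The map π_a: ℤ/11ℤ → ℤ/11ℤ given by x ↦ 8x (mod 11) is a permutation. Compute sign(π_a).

-1

Trace 3: π^k(3) = [3, 2, 5, 7, 1, 8, 9] for k=0..6.
π_8 has 2 disjoint cycles with lengths [10, 1] on {0,…,10}.
Σ(ℓ_i−1) = 11−2 = 9; sign = (−1)^9 = -1.
Check: (8/11) = -1 by Zolotarev.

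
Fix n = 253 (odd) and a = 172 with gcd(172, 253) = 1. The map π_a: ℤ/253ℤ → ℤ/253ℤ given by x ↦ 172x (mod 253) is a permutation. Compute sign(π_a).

+1

Trace 119: π^k(119) = [119, 228, 1, 172, 236, 112, 36] for k=0..6.
π_172 has 5 disjoint cycles with lengths [110, 110, 22, 10, 1] on {0,…,252}.
sign(π) = (−1)^{n − #cycles} = (−1)^{253−5} = (−1)^248 = +1.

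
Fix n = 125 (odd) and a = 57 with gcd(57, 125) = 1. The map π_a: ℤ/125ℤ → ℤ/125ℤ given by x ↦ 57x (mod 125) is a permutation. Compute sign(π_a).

Start at x=68: 68 → 1 → 57 → 124 → 68 (one orbit).
π_57 has 32 disjoint cycles with lengths [4, 4, 4, 4, 4, 4, 4, 4, 4, 4, 4, 4, 4, 4, 4, 4, 4, 4, 4, 4, 4, 4, 4, 4, 4, 4, 4, 4, 4, 4, 4, 1] on {0,…,124}.
sign(π) = (−1)^{n − #cycles} = (−1)^{125−32} = (−1)^93 = -1.

-1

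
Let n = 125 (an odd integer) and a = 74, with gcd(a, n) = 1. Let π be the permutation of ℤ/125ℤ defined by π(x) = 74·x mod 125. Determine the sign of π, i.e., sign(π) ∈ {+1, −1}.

+1

Start at x=124: 124 → 51 → 24 → 26 → 49 → 1 → 74 → … (one orbit).
Cycle lengths of π_74 on ℤ/125ℤ: [10, 10, 10, 10, 10, 10, 10, 10, 10, 10, 2, 2, 2, 2, 2, 2, 2, 2, 2, 2, 2, 2, 1]; 23 cycles in total.
n − c = 125 − 23 = 102; sign = (−1)^102 = +1.
Zolotarev: (74|125) = +1, matching the cycle-count sign.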